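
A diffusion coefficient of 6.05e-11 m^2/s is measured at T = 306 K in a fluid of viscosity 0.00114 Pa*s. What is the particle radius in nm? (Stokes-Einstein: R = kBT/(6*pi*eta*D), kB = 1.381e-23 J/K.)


Stokes-Einstein: R = kB*T / (6*pi*eta*D)
R = 1.381e-23 * 306 / (6 * pi * 0.00114 * 6.05e-11)
R = 3.25053e-09 m = 3.25 nm

3.25


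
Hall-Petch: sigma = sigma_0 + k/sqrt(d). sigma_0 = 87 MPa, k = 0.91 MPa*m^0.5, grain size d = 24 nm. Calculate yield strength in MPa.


d = 24 nm = 2.4e-08 m
sqrt(d) = 0.0001549193
Hall-Petch contribution = k / sqrt(d) = 0.91 / 0.0001549193 = 5874.0 MPa
sigma = sigma_0 + k/sqrt(d) = 87 + 5874.0 = 5961.0 MPa

5961.0


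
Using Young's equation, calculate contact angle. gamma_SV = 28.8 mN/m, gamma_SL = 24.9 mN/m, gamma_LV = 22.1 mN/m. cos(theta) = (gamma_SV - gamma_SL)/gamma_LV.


cos(theta) = (gamma_SV - gamma_SL) / gamma_LV
cos(theta) = (28.8 - 24.9) / 22.1
cos(theta) = 0.176471
theta = arccos(0.176471) = 79.84 degrees

79.84


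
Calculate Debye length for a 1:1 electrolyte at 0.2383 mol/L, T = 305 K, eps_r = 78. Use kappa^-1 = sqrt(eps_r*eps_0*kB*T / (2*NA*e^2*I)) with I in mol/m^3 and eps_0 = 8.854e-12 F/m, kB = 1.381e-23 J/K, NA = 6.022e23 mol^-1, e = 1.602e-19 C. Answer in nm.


Ionic strength I = 0.2383 * 1^2 * 1000 = 238.3 mol/m^3
kappa^-1 = sqrt(78 * 8.854e-12 * 1.381e-23 * 305 / (2 * 6.022e23 * (1.602e-19)^2 * 238.3))
kappa^-1 = 0.628 nm

0.628


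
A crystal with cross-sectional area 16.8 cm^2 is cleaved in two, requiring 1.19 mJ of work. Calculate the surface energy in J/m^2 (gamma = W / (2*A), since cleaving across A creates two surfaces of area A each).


Convert: A = 16.8 cm^2 = 0.00168 m^2, W = 1.19 mJ = 0.00119 J
Cleaving exposes two faces of area A, so total new surface = 2*A and gamma = W / (2*A)
gamma = 0.00119 / (2 * 0.00168)
gamma = 0.354 J/m^2

0.354


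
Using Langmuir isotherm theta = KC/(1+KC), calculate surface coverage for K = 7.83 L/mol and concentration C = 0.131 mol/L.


Langmuir isotherm: theta = K*C / (1 + K*C)
K*C = 7.83 * 0.131 = 1.02573
theta = 1.02573 / (1 + 1.02573) = 1.02573 / 2.02573
theta = 0.5064

0.5064


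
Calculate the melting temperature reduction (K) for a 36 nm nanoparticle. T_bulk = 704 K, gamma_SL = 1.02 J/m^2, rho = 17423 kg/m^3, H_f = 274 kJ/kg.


Radius R = 36/2 = 18 nm = 1.8e-08 m
Convert H_f = 274 kJ/kg = 274000 J/kg
dT = 2 * gamma_SL * T_bulk / (rho * H_f * R)
dT = 2 * 1.02 * 704 / (17423 * 274000 * 1.8e-08)
dT = 16.7 K

16.7


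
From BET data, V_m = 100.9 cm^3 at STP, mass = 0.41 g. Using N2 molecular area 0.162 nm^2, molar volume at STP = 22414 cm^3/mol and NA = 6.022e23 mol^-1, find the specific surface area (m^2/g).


Number of moles in monolayer = V_m / 22414 = 100.9 / 22414 = 0.00450165
Number of molecules = moles * NA = 0.00450165 * 6.022e23
SA = molecules * sigma / mass
SA = (100.9 / 22414) * 6.022e23 * 0.162e-18 / 0.41
SA = 1071.1 m^2/g

1071.1


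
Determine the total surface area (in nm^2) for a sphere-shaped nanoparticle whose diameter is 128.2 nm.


Radius r = 128.2/2 = 64.1 nm
Surface area SA = 4 * pi * r^2
SA = 4 * pi * (64.1)^2
SA = 51632.83 nm^2

51632.83


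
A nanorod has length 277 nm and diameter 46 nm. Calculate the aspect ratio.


Aspect ratio AR = length / diameter
AR = 277 / 46
AR = 6.02

6.02


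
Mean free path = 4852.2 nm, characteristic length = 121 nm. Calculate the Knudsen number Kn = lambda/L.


Knudsen number Kn = lambda / L
Kn = 4852.2 / 121
Kn = 40.1008

40.1008


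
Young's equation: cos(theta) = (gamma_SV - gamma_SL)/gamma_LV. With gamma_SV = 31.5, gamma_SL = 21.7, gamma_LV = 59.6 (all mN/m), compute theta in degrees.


cos(theta) = (gamma_SV - gamma_SL) / gamma_LV
cos(theta) = (31.5 - 21.7) / 59.6
cos(theta) = 0.16443
theta = arccos(0.16443) = 80.54 degrees

80.54


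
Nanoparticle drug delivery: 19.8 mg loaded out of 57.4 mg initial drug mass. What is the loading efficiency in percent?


Drug loading efficiency = (drug loaded / drug initial) * 100
DLE = 19.8 / 57.4 * 100
DLE = 0.3449 * 100
DLE = 34.49%

34.49


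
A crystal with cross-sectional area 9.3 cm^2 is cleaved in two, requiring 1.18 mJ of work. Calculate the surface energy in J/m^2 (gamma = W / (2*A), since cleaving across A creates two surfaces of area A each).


Convert: A = 9.3 cm^2 = 0.00093 m^2, W = 1.18 mJ = 0.00118 J
Cleaving exposes two faces of area A, so total new surface = 2*A and gamma = W / (2*A)
gamma = 0.00118 / (2 * 0.00093)
gamma = 0.634 J/m^2

0.634


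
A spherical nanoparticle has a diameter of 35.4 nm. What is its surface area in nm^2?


Radius r = 35.4/2 = 17.7 nm
Surface area SA = 4 * pi * r^2
SA = 4 * pi * (17.7)^2
SA = 3936.92 nm^2

3936.92


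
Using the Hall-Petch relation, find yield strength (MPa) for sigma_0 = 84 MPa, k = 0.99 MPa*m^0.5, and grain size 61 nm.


d = 61 nm = 6.1e-08 m
sqrt(d) = 0.0002469818
Hall-Petch contribution = k / sqrt(d) = 0.99 / 0.0002469818 = 4008.4 MPa
sigma = sigma_0 + k/sqrt(d) = 84 + 4008.4 = 4092.4 MPa

4092.4


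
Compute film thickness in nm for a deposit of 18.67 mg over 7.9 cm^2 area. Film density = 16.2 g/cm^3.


Convert: m = 18.67 mg = 1.8670e-05 kg, A = 7.9 cm^2 = 7.9000e-04 m^2, rho = 16.2 g/cm^3 = 16200 kg/m^3
t = m / (A * rho)
t = 1.8670e-05 / (7.9000e-04 * 16200)
t = 1.4588e-06 m = 1458.8 nm

1458.8


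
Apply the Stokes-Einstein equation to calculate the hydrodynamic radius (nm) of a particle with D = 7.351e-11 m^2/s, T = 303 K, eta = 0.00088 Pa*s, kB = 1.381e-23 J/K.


Stokes-Einstein: R = kB*T / (6*pi*eta*D)
R = 1.381e-23 * 303 / (6 * pi * 0.00088 * 7.351e-11)
R = 3.43167e-09 m = 3.43 nm

3.43


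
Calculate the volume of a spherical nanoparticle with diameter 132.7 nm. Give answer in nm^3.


Radius r = 132.7/2 = 66.35 nm
Volume V = (4/3) * pi * r^3
V = (4/3) * pi * (66.35)^3
V = 1223520.9 nm^3

1223520.9


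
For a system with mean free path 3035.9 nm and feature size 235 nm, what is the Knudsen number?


Knudsen number Kn = lambda / L
Kn = 3035.9 / 235
Kn = 12.9187

12.9187


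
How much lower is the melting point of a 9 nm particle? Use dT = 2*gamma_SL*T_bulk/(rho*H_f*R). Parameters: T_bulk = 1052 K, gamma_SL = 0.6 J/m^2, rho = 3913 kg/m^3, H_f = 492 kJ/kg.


Radius R = 9/2 = 4.5 nm = 4.5e-09 m
Convert H_f = 492 kJ/kg = 492000 J/kg
dT = 2 * gamma_SL * T_bulk / (rho * H_f * R)
dT = 2 * 0.6 * 1052 / (3913 * 492000 * 4.5e-09)
dT = 145.7 K

145.7


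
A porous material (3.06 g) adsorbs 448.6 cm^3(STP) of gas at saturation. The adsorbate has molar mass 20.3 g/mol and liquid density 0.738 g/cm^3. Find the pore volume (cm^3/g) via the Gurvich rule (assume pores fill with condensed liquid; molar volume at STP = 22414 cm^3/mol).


Moles adsorbed n = V_ads / 22414 = 448.6 / 22414 = 2.001428e-02 mol
Liquid volume V_liq = n * M / rho_liq = 2.001428e-02 * 20.3 / 0.738 = 0.55053 cm^3
Specific pore volume V_pore = V_liq / m_sample = 0.55053 / 3.06
V_pore = 0.1799 cm^3/g

0.1799


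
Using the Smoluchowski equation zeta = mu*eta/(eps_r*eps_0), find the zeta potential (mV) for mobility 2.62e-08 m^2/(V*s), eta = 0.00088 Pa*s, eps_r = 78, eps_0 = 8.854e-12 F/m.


Smoluchowski equation: zeta = mu * eta / (eps_r * eps_0)
zeta = 2.62e-08 * 0.00088 / (78 * 8.854e-12)
zeta = 0.033385 V = 33.38 mV

33.38


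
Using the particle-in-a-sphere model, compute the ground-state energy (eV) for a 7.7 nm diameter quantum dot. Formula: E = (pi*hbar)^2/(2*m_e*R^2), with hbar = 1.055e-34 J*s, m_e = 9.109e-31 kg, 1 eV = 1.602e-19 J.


Radius R = 7.7/2 = 3.85 nm = 3.85e-09 m
E = (pi * 1.055e-34)^2 / (2 * 9.109e-31 * (3.85e-09)^2)
E(J) = 4.06801e-21
E = E(J) / 1.602e-19 = 0.0254 eV

0.0254


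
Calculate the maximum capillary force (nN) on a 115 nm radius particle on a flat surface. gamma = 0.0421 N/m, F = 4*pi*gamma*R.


Convert radius: R = 115 nm = 1.15e-07 m
F = 4 * pi * gamma * R
F = 4 * pi * 0.0421 * 1.15e-07
F = 6.08401e-08 N = 60.8401 nN

60.8401


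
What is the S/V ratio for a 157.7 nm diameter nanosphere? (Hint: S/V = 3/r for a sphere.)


Radius r = 157.7/2 = 78.85 nm
S/V = 3 / r = 3 / 78.85
S/V = 0.038 nm^-1

0.038


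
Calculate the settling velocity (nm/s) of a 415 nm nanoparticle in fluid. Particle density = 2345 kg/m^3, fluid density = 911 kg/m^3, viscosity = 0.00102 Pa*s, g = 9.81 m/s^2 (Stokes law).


Radius R = 415/2 nm = 2.075e-07 m
Density difference = 2345 - 911 = 1434 kg/m^3
v = 2 * R^2 * (rho_p - rho_f) * g / (9 * eta)
v = 2 * (2.075e-07)^2 * 1434 * 9.81 / (9 * 0.00102)
v = 1.3196e-07 m/s = 131.9598 nm/s

131.9598


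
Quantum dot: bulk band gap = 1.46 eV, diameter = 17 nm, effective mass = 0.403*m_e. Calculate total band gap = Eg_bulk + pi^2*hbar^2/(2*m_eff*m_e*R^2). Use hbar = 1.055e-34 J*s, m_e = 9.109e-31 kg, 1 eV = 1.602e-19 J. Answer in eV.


Radius R = 17/2 nm = 8.5e-09 m
Confinement energy dE = pi^2 * hbar^2 / (2 * m_eff * m_e * R^2)
dE = pi^2 * (1.055e-34)^2 / (2 * 0.403 * 9.109e-31 * (8.5e-09)^2) J, divided by 1.602e-19 J/eV
dE = 0.0129 eV
Total band gap = E_g(bulk) + dE = 1.46 + 0.0129 = 1.4729 eV

1.4729


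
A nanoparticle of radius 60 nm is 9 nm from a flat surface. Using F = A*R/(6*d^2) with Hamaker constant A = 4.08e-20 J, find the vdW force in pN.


Convert to SI: R = 60 nm = 6e-08 m, d = 9 nm = 9e-09 m
F = A * R / (6 * d^2)
F = 4.08e-20 * 6e-08 / (6 * (9e-09)^2)
F = 5.03704e-12 N = 5.037 pN

5.037


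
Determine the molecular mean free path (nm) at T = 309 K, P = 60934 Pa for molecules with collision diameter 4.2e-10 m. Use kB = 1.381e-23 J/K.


Mean free path: lambda = kB*T / (sqrt(2) * pi * d^2 * P)
lambda = 1.381e-23 * 309 / (sqrt(2) * pi * (4.2e-10)^2 * 60934)
lambda = 8.93571e-08 m
lambda = 89.36 nm

89.36


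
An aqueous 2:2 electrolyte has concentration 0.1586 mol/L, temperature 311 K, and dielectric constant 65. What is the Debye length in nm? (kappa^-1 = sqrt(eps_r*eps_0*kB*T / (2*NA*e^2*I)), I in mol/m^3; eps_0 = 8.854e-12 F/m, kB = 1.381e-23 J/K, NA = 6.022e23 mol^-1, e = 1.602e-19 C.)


Ionic strength I = 0.1586 * 2^2 * 1000 = 634.4 mol/m^3
kappa^-1 = sqrt(65 * 8.854e-12 * 1.381e-23 * 311 / (2 * 6.022e23 * (1.602e-19)^2 * 634.4))
kappa^-1 = 0.355 nm

0.355


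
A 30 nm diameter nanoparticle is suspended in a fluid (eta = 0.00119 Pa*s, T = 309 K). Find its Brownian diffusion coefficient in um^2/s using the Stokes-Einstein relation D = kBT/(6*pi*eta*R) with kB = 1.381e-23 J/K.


Radius R = 30/2 = 15 nm = 1.5e-08 m
D = kB*T / (6*pi*eta*R)
D = 1.381e-23 * 309 / (6 * pi * 0.00119 * 1.5e-08)
D = 1.26827e-11 m^2/s = 12.683 um^2/s

12.683


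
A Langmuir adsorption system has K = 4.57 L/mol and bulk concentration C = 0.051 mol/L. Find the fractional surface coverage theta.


Langmuir isotherm: theta = K*C / (1 + K*C)
K*C = 4.57 * 0.051 = 0.23307
theta = 0.23307 / (1 + 0.23307) = 0.23307 / 1.23307
theta = 0.189

0.189


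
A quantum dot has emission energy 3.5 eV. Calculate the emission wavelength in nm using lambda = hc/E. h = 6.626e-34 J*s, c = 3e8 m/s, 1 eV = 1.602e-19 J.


Convert energy: E = 3.5 eV = 3.5 * 1.602e-19 = 5.607e-19 J
lambda = h*c / E = 6.626e-34 * 3e8 / 5.607e-19
lambda = 3.54521e-07 m = 354.5 nm

354.5


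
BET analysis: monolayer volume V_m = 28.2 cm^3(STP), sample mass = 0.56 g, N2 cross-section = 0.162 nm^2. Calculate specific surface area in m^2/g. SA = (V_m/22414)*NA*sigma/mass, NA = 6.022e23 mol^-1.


Number of moles in monolayer = V_m / 22414 = 28.2 / 22414 = 0.00125814
Number of molecules = moles * NA = 0.00125814 * 6.022e23
SA = molecules * sigma / mass
SA = (28.2 / 22414) * 6.022e23 * 0.162e-18 / 0.56
SA = 219.2 m^2/g

219.2


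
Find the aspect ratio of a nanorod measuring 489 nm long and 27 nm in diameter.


Aspect ratio AR = length / diameter
AR = 489 / 27
AR = 18.11

18.11


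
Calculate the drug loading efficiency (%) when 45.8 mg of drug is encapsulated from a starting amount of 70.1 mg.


Drug loading efficiency = (drug loaded / drug initial) * 100
DLE = 45.8 / 70.1 * 100
DLE = 0.6534 * 100
DLE = 65.34%

65.34


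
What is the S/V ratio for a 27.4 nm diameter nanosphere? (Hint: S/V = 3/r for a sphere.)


Radius r = 27.4/2 = 13.7 nm
S/V = 3 / r = 3 / 13.7
S/V = 0.219 nm^-1

0.219


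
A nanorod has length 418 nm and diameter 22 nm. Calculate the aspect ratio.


Aspect ratio AR = length / diameter
AR = 418 / 22
AR = 19.0

19.0


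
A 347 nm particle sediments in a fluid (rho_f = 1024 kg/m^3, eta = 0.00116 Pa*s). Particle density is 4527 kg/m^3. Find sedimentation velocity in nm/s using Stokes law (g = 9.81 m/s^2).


Radius R = 347/2 nm = 1.735e-07 m
Density difference = 4527 - 1024 = 3503 kg/m^3
v = 2 * R^2 * (rho_p - rho_f) * g / (9 * eta)
v = 2 * (1.735e-07)^2 * 3503 * 9.81 / (9 * 0.00116)
v = 1.9817e-07 m/s = 198.1699 nm/s

198.1699


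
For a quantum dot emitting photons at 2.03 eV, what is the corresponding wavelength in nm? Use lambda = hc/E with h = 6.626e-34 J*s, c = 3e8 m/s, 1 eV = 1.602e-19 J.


Convert energy: E = 2.03 eV = 2.03 * 1.602e-19 = 3.25206e-19 J
lambda = h*c / E = 6.626e-34 * 3e8 / 3.25206e-19
lambda = 6.11243e-07 m = 611.2 nm

611.2


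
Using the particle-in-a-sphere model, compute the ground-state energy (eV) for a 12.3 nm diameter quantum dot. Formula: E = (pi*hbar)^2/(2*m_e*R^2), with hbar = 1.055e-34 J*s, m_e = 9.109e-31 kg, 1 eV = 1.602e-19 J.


Radius R = 12.3/2 = 6.15 nm = 6.15e-09 m
E = (pi * 1.055e-34)^2 / (2 * 9.109e-31 * (6.15e-09)^2)
E(J) = 1.59424e-21
E = E(J) / 1.602e-19 = 0.01 eV

0.01


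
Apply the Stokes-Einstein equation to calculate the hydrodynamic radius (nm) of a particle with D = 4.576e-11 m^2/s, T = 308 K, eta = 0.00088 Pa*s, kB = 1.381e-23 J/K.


Stokes-Einstein: R = kB*T / (6*pi*eta*D)
R = 1.381e-23 * 308 / (6 * pi * 0.00088 * 4.576e-11)
R = 5.6037e-09 m = 5.6 nm

5.6


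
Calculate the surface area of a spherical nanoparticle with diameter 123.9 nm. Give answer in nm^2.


Radius r = 123.9/2 = 61.95 nm
Surface area SA = 4 * pi * r^2
SA = 4 * pi * (61.95)^2
SA = 48227.25 nm^2

48227.25


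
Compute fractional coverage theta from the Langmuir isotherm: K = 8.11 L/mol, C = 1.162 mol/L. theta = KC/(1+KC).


Langmuir isotherm: theta = K*C / (1 + K*C)
K*C = 8.11 * 1.162 = 9.42382
theta = 9.42382 / (1 + 9.42382) = 9.42382 / 10.42382
theta = 0.9041

0.9041


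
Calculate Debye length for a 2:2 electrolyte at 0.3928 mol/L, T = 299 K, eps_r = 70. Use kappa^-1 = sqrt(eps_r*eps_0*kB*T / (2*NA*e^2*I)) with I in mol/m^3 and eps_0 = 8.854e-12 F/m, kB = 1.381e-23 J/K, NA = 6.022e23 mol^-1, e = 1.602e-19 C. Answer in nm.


Ionic strength I = 0.3928 * 2^2 * 1000 = 1571.2 mol/m^3
kappa^-1 = sqrt(70 * 8.854e-12 * 1.381e-23 * 299 / (2 * 6.022e23 * (1.602e-19)^2 * 1571.2))
kappa^-1 = 0.23 nm

0.23


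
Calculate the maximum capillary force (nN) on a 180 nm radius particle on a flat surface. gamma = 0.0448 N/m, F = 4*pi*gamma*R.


Convert radius: R = 180 nm = 1.8e-07 m
F = 4 * pi * gamma * R
F = 4 * pi * 0.0448 * 1.8e-07
F = 1.01335e-07 N = 101.3352 nN

101.3352


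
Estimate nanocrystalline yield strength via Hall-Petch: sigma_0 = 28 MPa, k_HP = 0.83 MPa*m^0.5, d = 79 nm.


d = 79 nm = 7.9e-08 m
sqrt(d) = 0.0002810694
Hall-Petch contribution = k / sqrt(d) = 0.83 / 0.0002810694 = 2953.0 MPa
sigma = sigma_0 + k/sqrt(d) = 28 + 2953.0 = 2981.0 MPa

2981.0


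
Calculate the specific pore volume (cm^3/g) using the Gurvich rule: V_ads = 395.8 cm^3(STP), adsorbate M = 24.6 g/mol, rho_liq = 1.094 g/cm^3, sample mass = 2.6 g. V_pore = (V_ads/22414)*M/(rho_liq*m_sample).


Moles adsorbed n = V_ads / 22414 = 395.8 / 22414 = 1.765861e-02 mol
Liquid volume V_liq = n * M / rho_liq = 1.765861e-02 * 24.6 / 1.094 = 0.39708 cm^3
Specific pore volume V_pore = V_liq / m_sample = 0.39708 / 2.6
V_pore = 0.1527 cm^3/g

0.1527


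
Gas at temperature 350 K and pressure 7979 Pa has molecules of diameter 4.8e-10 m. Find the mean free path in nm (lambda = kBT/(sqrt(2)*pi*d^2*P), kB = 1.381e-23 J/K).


Mean free path: lambda = kB*T / (sqrt(2) * pi * d^2 * P)
lambda = 1.381e-23 * 350 / (sqrt(2) * pi * (4.8e-10)^2 * 7979)
lambda = 5.91788e-07 m
lambda = 591.79 nm

591.79


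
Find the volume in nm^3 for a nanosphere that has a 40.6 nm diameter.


Radius r = 40.6/2 = 20.3 nm
Volume V = (4/3) * pi * r^3
V = (4/3) * pi * (20.3)^3
V = 35041.02 nm^3

35041.02


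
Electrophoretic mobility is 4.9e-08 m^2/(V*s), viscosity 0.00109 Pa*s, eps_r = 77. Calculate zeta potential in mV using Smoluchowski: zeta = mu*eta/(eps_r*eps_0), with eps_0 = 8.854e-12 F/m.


Smoluchowski equation: zeta = mu * eta / (eps_r * eps_0)
zeta = 4.9e-08 * 0.00109 / (77 * 8.854e-12)
zeta = 0.078342 V = 78.34 mV

78.34


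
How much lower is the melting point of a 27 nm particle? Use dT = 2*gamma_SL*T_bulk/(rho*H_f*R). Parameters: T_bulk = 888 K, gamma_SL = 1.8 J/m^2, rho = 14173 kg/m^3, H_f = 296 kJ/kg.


Radius R = 27/2 = 13.5 nm = 1.35e-08 m
Convert H_f = 296 kJ/kg = 296000 J/kg
dT = 2 * gamma_SL * T_bulk / (rho * H_f * R)
dT = 2 * 1.8 * 888 / (14173 * 296000 * 1.35e-08)
dT = 56.4 K

56.4


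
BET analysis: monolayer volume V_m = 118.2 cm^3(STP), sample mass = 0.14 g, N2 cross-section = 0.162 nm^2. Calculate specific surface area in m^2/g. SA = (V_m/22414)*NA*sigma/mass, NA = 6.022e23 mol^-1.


Number of moles in monolayer = V_m / 22414 = 118.2 / 22414 = 0.00527349
Number of molecules = moles * NA = 0.00527349 * 6.022e23
SA = molecules * sigma / mass
SA = (118.2 / 22414) * 6.022e23 * 0.162e-18 / 0.14
SA = 3674.7 m^2/g

3674.7


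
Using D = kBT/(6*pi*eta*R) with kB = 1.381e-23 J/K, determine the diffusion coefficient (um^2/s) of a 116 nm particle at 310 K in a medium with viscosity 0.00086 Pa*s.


Radius R = 116/2 = 58 nm = 5.8e-08 m
D = kB*T / (6*pi*eta*R)
D = 1.381e-23 * 310 / (6 * pi * 0.00086 * 5.8e-08)
D = 4.55332e-12 m^2/s = 4.553 um^2/s

4.553


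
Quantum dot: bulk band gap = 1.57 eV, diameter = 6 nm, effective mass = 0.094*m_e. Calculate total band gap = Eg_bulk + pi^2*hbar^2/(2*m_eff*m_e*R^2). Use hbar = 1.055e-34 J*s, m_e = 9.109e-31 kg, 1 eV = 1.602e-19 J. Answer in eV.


Radius R = 6/2 nm = 3e-09 m
Confinement energy dE = pi^2 * hbar^2 / (2 * m_eff * m_e * R^2)
dE = pi^2 * (1.055e-34)^2 / (2 * 0.094 * 9.109e-31 * (3e-09)^2) J, divided by 1.602e-19 J/eV
dE = 0.4449 eV
Total band gap = E_g(bulk) + dE = 1.57 + 0.4449 = 2.0149 eV

2.0149


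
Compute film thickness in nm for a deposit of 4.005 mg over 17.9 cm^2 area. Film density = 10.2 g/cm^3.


Convert: m = 4.005 mg = 4.0050e-06 kg, A = 17.9 cm^2 = 1.7900e-03 m^2, rho = 10.2 g/cm^3 = 10200 kg/m^3
t = m / (A * rho)
t = 4.0050e-06 / (1.7900e-03 * 10200)
t = 2.1936e-07 m = 219.4 nm

219.4


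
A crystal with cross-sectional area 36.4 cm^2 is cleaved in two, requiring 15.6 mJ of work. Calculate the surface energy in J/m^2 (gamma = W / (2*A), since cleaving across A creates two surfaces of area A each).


Convert: A = 36.4 cm^2 = 0.00364 m^2, W = 15.6 mJ = 0.0156 J
Cleaving exposes two faces of area A, so total new surface = 2*A and gamma = W / (2*A)
gamma = 0.0156 / (2 * 0.00364)
gamma = 2.143 J/m^2

2.143


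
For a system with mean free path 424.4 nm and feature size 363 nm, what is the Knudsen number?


Knudsen number Kn = lambda / L
Kn = 424.4 / 363
Kn = 1.1691

1.1691


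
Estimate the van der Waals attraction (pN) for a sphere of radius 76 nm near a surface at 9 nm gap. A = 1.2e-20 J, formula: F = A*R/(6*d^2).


Convert to SI: R = 76 nm = 7.6e-08 m, d = 9 nm = 9e-09 m
F = A * R / (6 * d^2)
F = 1.2e-20 * 7.6e-08 / (6 * (9e-09)^2)
F = 1.87654e-12 N = 1.877 pN

1.877


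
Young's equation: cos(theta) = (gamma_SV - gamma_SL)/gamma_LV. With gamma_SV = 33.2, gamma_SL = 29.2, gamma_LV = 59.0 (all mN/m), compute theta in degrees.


cos(theta) = (gamma_SV - gamma_SL) / gamma_LV
cos(theta) = (33.2 - 29.2) / 59.0
cos(theta) = 0.067797
theta = arccos(0.067797) = 86.11 degrees

86.11


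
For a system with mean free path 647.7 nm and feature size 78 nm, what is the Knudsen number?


Knudsen number Kn = lambda / L
Kn = 647.7 / 78
Kn = 8.3038

8.3038


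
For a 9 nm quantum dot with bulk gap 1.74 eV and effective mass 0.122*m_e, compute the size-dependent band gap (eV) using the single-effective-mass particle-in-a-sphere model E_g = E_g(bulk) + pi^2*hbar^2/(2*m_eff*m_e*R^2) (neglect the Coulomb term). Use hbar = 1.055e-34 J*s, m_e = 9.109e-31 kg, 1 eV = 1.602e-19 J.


Radius R = 9/2 nm = 4.5e-09 m
Confinement energy dE = pi^2 * hbar^2 / (2 * m_eff * m_e * R^2)
dE = pi^2 * (1.055e-34)^2 / (2 * 0.122 * 9.109e-31 * (4.5e-09)^2) J, divided by 1.602e-19 J/eV
dE = 0.1524 eV
Total band gap = E_g(bulk) + dE = 1.74 + 0.1524 = 1.8924 eV

1.8924


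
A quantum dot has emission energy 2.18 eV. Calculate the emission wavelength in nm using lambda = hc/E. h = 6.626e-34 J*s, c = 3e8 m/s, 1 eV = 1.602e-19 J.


Convert energy: E = 2.18 eV = 2.18 * 1.602e-19 = 3.49236e-19 J
lambda = h*c / E = 6.626e-34 * 3e8 / 3.49236e-19
lambda = 5.69185e-07 m = 569.2 nm

569.2


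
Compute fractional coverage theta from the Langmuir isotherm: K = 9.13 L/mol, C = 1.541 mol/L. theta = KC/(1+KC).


Langmuir isotherm: theta = K*C / (1 + K*C)
K*C = 9.13 * 1.541 = 14.06933
theta = 14.06933 / (1 + 14.06933) = 14.06933 / 15.06933
theta = 0.9336

0.9336


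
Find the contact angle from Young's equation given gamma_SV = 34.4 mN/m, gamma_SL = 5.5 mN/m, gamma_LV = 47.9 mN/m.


cos(theta) = (gamma_SV - gamma_SL) / gamma_LV
cos(theta) = (34.4 - 5.5) / 47.9
cos(theta) = 0.60334
theta = arccos(0.60334) = 52.89 degrees

52.89


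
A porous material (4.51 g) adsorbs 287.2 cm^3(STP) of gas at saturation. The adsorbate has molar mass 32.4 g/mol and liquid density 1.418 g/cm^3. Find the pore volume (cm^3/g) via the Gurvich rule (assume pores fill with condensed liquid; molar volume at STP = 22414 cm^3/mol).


Moles adsorbed n = V_ads / 22414 = 287.2 / 22414 = 1.281342e-02 mol
Liquid volume V_liq = n * M / rho_liq = 1.281342e-02 * 32.4 / 1.418 = 0.29277 cm^3
Specific pore volume V_pore = V_liq / m_sample = 0.29277 / 4.51
V_pore = 0.0649 cm^3/g

0.0649


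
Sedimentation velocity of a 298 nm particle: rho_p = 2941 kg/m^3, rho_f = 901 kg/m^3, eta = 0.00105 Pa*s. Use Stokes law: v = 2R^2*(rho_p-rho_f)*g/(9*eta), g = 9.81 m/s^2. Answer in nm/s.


Radius R = 298/2 nm = 1.49e-07 m
Density difference = 2941 - 901 = 2040 kg/m^3
v = 2 * R^2 * (rho_p - rho_f) * g / (9 * eta)
v = 2 * (1.49e-07)^2 * 2040 * 9.81 / (9 * 0.00105)
v = 9.40307e-08 m/s = 94.0307 nm/s

94.0307


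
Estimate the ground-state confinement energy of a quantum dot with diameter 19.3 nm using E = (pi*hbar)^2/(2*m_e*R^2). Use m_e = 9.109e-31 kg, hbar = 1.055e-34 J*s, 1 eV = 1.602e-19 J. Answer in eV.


Radius R = 19.3/2 = 9.65 nm = 9.65e-09 m
E = (pi * 1.055e-34)^2 / (2 * 9.109e-31 * (9.65e-09)^2)
E(J) = 6.47514e-22
E = E(J) / 1.602e-19 = 0.004 eV

0.004


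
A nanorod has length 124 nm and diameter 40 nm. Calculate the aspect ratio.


Aspect ratio AR = length / diameter
AR = 124 / 40
AR = 3.1

3.1


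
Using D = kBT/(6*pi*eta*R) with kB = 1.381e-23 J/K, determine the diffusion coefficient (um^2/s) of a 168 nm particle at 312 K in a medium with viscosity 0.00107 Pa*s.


Radius R = 168/2 = 84 nm = 8.4e-08 m
D = kB*T / (6*pi*eta*R)
D = 1.381e-23 * 312 / (6 * pi * 0.00107 * 8.4e-08)
D = 2.54322e-12 m^2/s = 2.543 um^2/s

2.543


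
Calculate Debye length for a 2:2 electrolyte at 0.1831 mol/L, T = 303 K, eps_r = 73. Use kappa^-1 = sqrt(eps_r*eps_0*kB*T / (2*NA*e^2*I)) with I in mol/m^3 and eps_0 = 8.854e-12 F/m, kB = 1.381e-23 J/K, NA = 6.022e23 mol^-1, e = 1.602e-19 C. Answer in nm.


Ionic strength I = 0.1831 * 2^2 * 1000 = 732.4 mol/m^3
kappa^-1 = sqrt(73 * 8.854e-12 * 1.381e-23 * 303 / (2 * 6.022e23 * (1.602e-19)^2 * 732.4))
kappa^-1 = 0.346 nm

0.346


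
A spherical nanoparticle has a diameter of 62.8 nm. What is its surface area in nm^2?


Radius r = 62.8/2 = 31.4 nm
Surface area SA = 4 * pi * r^2
SA = 4 * pi * (31.4)^2
SA = 12389.94 nm^2

12389.94


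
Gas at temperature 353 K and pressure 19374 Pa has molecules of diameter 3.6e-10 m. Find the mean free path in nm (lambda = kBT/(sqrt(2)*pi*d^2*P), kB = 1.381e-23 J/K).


Mean free path: lambda = kB*T / (sqrt(2) * pi * d^2 * P)
lambda = 1.381e-23 * 353 / (sqrt(2) * pi * (3.6e-10)^2 * 19374)
lambda = 4.36998e-07 m
lambda = 437.0 nm

437.0


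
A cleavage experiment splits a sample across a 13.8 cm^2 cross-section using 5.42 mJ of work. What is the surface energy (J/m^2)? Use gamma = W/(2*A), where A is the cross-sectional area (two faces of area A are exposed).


Convert: A = 13.8 cm^2 = 0.00138 m^2, W = 5.42 mJ = 0.00542 J
Cleaving exposes two faces of area A, so total new surface = 2*A and gamma = W / (2*A)
gamma = 0.00542 / (2 * 0.00138)
gamma = 1.964 J/m^2

1.964


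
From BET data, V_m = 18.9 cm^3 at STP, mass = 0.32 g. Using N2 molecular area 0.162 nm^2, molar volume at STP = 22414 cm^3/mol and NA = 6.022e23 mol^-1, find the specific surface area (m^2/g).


Number of moles in monolayer = V_m / 22414 = 18.9 / 22414 = 0.00084322
Number of molecules = moles * NA = 0.00084322 * 6.022e23
SA = molecules * sigma / mass
SA = (18.9 / 22414) * 6.022e23 * 0.162e-18 / 0.32
SA = 257.1 m^2/g

257.1


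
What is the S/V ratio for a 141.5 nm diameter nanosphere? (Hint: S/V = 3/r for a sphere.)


Radius r = 141.5/2 = 70.75 nm
S/V = 3 / r = 3 / 70.75
S/V = 0.0424 nm^-1

0.0424


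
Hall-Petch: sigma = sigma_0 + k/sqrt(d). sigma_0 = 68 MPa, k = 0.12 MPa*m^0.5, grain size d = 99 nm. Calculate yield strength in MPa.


d = 99 nm = 9.9e-08 m
sqrt(d) = 0.0003146427
Hall-Petch contribution = k / sqrt(d) = 0.12 / 0.0003146427 = 381.4 MPa
sigma = sigma_0 + k/sqrt(d) = 68 + 381.4 = 449.4 MPa

449.4


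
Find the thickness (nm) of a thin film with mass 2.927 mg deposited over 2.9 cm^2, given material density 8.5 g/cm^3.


Convert: m = 2.927 mg = 2.9270e-06 kg, A = 2.9 cm^2 = 2.9000e-04 m^2, rho = 8.5 g/cm^3 = 8500 kg/m^3
t = m / (A * rho)
t = 2.9270e-06 / (2.9000e-04 * 8500)
t = 1.1874e-06 m = 1187.4 nm

1187.4


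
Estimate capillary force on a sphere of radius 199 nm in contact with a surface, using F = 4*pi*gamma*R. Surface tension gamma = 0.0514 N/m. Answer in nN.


Convert radius: R = 199 nm = 1.99e-07 m
F = 4 * pi * gamma * R
F = 4 * pi * 0.0514 * 1.99e-07
F = 1.28536e-07 N = 128.5364 nN

128.5364


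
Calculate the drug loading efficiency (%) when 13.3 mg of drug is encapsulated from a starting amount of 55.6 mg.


Drug loading efficiency = (drug loaded / drug initial) * 100
DLE = 13.3 / 55.6 * 100
DLE = 0.2392 * 100
DLE = 23.92%

23.92


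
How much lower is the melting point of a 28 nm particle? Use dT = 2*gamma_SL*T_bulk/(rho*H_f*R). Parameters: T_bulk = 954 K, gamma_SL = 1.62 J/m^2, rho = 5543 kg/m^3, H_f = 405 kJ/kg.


Radius R = 28/2 = 14 nm = 1.4e-08 m
Convert H_f = 405 kJ/kg = 405000 J/kg
dT = 2 * gamma_SL * T_bulk / (rho * H_f * R)
dT = 2 * 1.62 * 954 / (5543 * 405000 * 1.4e-08)
dT = 98.3 K

98.3


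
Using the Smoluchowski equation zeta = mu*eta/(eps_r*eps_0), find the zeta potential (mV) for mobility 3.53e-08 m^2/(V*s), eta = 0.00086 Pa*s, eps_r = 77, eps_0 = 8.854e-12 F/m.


Smoluchowski equation: zeta = mu * eta / (eps_r * eps_0)
zeta = 3.53e-08 * 0.00086 / (77 * 8.854e-12)
zeta = 0.044529 V = 44.53 mV

44.53


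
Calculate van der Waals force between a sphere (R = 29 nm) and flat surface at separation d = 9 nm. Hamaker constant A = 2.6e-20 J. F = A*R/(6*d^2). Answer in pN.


Convert to SI: R = 29 nm = 2.9e-08 m, d = 9 nm = 9e-09 m
F = A * R / (6 * d^2)
F = 2.6e-20 * 2.9e-08 / (6 * (9e-09)^2)
F = 1.55144e-12 N = 1.551 pN

1.551


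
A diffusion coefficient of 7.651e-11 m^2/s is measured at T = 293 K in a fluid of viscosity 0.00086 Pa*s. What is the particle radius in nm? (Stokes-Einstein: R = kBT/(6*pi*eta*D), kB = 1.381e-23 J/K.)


Stokes-Einstein: R = kB*T / (6*pi*eta*D)
R = 1.381e-23 * 293 / (6 * pi * 0.00086 * 7.651e-11)
R = 3.26245e-09 m = 3.26 nm

3.26


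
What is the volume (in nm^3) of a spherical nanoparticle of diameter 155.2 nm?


Radius r = 155.2/2 = 77.6 nm
Volume V = (4/3) * pi * r^3
V = (4/3) * pi * (77.6)^3
V = 1957373.81 nm^3

1957373.81


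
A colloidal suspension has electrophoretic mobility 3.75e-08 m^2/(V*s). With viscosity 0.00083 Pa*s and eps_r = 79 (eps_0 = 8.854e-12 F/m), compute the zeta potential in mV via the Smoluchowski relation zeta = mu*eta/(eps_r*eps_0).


Smoluchowski equation: zeta = mu * eta / (eps_r * eps_0)
zeta = 3.75e-08 * 0.00083 / (79 * 8.854e-12)
zeta = 0.044498 V = 44.5 mV

44.5


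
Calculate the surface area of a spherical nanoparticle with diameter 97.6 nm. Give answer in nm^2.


Radius r = 97.6/2 = 48.8 nm
Surface area SA = 4 * pi * r^2
SA = 4 * pi * (48.8)^2
SA = 29926.06 nm^2

29926.06


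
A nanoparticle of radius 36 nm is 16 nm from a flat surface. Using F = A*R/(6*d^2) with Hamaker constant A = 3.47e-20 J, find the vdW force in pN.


Convert to SI: R = 36 nm = 3.6e-08 m, d = 16 nm = 1.6e-08 m
F = A * R / (6 * d^2)
F = 3.47e-20 * 3.6e-08 / (6 * (1.6e-08)^2)
F = 8.13281e-13 N = 0.813 pN

0.813


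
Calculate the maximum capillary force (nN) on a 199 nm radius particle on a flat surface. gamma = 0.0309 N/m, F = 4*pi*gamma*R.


Convert radius: R = 199 nm = 1.99e-07 m
F = 4 * pi * gamma * R
F = 4 * pi * 0.0309 * 1.99e-07
F = 7.72719e-08 N = 77.2719 nN

77.2719


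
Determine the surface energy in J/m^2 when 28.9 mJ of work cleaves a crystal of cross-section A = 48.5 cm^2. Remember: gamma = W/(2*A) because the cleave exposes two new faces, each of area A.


Convert: A = 48.5 cm^2 = 0.00485 m^2, W = 28.9 mJ = 0.0289 J
Cleaving exposes two faces of area A, so total new surface = 2*A and gamma = W / (2*A)
gamma = 0.0289 / (2 * 0.00485)
gamma = 2.979 J/m^2

2.979


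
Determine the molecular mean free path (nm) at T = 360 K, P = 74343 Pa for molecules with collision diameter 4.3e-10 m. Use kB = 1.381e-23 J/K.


Mean free path: lambda = kB*T / (sqrt(2) * pi * d^2 * P)
lambda = 1.381e-23 * 360 / (sqrt(2) * pi * (4.3e-10)^2 * 74343)
lambda = 8.14056e-08 m
lambda = 81.41 nm

81.41


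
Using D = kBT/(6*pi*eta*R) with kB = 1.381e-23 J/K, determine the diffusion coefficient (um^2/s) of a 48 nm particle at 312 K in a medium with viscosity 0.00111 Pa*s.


Radius R = 48/2 = 24 nm = 2.4e-08 m
D = kB*T / (6*pi*eta*R)
D = 1.381e-23 * 312 / (6 * pi * 0.00111 * 2.4e-08)
D = 8.58051e-12 m^2/s = 8.581 um^2/s

8.581


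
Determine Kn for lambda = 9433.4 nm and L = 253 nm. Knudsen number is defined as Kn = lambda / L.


Knudsen number Kn = lambda / L
Kn = 9433.4 / 253
Kn = 37.2862

37.2862


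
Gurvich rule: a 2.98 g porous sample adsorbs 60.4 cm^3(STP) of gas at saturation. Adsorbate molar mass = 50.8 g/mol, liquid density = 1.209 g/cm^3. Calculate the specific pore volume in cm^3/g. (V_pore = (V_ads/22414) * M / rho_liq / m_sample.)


Moles adsorbed n = V_ads / 22414 = 60.4 / 22414 = 2.694744e-03 mol
Liquid volume V_liq = n * M / rho_liq = 2.694744e-03 * 50.8 / 1.209 = 0.11323 cm^3
Specific pore volume V_pore = V_liq / m_sample = 0.11323 / 2.98
V_pore = 0.038 cm^3/g

0.038


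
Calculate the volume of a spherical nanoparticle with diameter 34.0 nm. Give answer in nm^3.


Radius r = 34.0/2 = 17 nm
Volume V = (4/3) * pi * r^3
V = (4/3) * pi * (17)^3
V = 20579.53 nm^3

20579.53


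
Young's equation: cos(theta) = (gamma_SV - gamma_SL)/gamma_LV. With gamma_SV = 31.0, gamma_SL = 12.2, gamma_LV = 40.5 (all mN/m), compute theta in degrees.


cos(theta) = (gamma_SV - gamma_SL) / gamma_LV
cos(theta) = (31.0 - 12.2) / 40.5
cos(theta) = 0.464198
theta = arccos(0.464198) = 62.34 degrees

62.34


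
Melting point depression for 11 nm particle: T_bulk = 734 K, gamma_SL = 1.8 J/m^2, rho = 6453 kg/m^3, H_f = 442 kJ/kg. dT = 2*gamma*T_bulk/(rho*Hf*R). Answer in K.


Radius R = 11/2 = 5.5 nm = 5.5e-09 m
Convert H_f = 442 kJ/kg = 442000 J/kg
dT = 2 * gamma_SL * T_bulk / (rho * H_f * R)
dT = 2 * 1.8 * 734 / (6453 * 442000 * 5.5e-09)
dT = 168.4 K

168.4


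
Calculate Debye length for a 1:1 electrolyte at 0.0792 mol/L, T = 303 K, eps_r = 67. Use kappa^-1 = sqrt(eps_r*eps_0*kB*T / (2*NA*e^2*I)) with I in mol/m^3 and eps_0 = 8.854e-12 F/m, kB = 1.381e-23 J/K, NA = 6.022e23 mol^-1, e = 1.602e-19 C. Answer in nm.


Ionic strength I = 0.0792 * 1^2 * 1000 = 79.2 mol/m^3
kappa^-1 = sqrt(67 * 8.854e-12 * 1.381e-23 * 303 / (2 * 6.022e23 * (1.602e-19)^2 * 79.2))
kappa^-1 = 1.007 nm

1.007


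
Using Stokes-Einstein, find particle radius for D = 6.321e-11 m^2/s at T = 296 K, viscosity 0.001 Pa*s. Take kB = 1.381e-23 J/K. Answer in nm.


Stokes-Einstein: R = kB*T / (6*pi*eta*D)
R = 1.381e-23 * 296 / (6 * pi * 0.001 * 6.321e-11)
R = 3.43082e-09 m = 3.43 nm

3.43


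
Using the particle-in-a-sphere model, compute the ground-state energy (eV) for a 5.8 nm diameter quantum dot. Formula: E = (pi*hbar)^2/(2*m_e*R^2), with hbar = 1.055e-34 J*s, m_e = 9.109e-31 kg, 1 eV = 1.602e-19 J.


Radius R = 5.8/2 = 2.9 nm = 2.9e-09 m
E = (pi * 1.055e-34)^2 / (2 * 9.109e-31 * (2.9e-09)^2)
E(J) = 7.16982e-21
E = E(J) / 1.602e-19 = 0.0448 eV

0.0448


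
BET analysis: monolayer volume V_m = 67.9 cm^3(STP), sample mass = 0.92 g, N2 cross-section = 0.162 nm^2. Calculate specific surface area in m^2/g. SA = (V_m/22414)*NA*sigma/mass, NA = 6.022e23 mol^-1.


Number of moles in monolayer = V_m / 22414 = 67.9 / 22414 = 0.00302936
Number of molecules = moles * NA = 0.00302936 * 6.022e23
SA = molecules * sigma / mass
SA = (67.9 / 22414) * 6.022e23 * 0.162e-18 / 0.92
SA = 321.2 m^2/g

321.2


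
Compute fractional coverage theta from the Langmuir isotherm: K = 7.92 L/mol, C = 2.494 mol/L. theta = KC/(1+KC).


Langmuir isotherm: theta = K*C / (1 + K*C)
K*C = 7.92 * 2.494 = 19.75248
theta = 19.75248 / (1 + 19.75248) = 19.75248 / 20.75248
theta = 0.9518

0.9518


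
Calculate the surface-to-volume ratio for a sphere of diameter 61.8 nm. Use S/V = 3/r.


Radius r = 61.8/2 = 30.9 nm
S/V = 3 / r = 3 / 30.9
S/V = 0.0971 nm^-1

0.0971


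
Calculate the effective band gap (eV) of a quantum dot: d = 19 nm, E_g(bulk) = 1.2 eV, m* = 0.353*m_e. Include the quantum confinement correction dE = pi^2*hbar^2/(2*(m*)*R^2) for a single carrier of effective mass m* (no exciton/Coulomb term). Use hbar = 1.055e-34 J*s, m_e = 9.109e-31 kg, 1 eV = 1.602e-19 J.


Radius R = 19/2 nm = 9.5e-09 m
Confinement energy dE = pi^2 * hbar^2 / (2 * m_eff * m_e * R^2)
dE = pi^2 * (1.055e-34)^2 / (2 * 0.353 * 9.109e-31 * (9.5e-09)^2) J, divided by 1.602e-19 J/eV
dE = 0.0118 eV
Total band gap = E_g(bulk) + dE = 1.2 + 0.0118 = 1.2118 eV

1.2118


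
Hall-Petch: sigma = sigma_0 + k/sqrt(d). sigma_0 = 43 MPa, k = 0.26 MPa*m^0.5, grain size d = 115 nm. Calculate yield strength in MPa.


d = 115 nm = 1.15e-07 m
sqrt(d) = 0.0003391165
Hall-Petch contribution = k / sqrt(d) = 0.26 / 0.0003391165 = 766.7 MPa
sigma = sigma_0 + k/sqrt(d) = 43 + 766.7 = 809.7 MPa

809.7


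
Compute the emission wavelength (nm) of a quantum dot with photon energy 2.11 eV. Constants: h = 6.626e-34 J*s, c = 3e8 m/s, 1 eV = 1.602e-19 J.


Convert energy: E = 2.11 eV = 2.11 * 1.602e-19 = 3.38022e-19 J
lambda = h*c / E = 6.626e-34 * 3e8 / 3.38022e-19
lambda = 5.88068e-07 m = 588.1 nm

588.1


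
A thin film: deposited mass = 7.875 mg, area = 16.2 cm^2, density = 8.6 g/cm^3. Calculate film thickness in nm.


Convert: m = 7.875 mg = 7.8750e-06 kg, A = 16.2 cm^2 = 1.6200e-03 m^2, rho = 8.6 g/cm^3 = 8600 kg/m^3
t = m / (A * rho)
t = 7.8750e-06 / (1.6200e-03 * 8600)
t = 5.6525e-07 m = 565.2 nm

565.2


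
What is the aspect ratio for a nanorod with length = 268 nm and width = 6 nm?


Aspect ratio AR = length / diameter
AR = 268 / 6
AR = 44.67

44.67


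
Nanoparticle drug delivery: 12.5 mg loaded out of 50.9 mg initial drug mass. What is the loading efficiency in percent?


Drug loading efficiency = (drug loaded / drug initial) * 100
DLE = 12.5 / 50.9 * 100
DLE = 0.2456 * 100
DLE = 24.56%

24.56


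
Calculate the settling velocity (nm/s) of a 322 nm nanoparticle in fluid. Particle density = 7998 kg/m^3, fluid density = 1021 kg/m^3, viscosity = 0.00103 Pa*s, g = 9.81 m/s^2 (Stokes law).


Radius R = 322/2 nm = 1.61e-07 m
Density difference = 7998 - 1021 = 6977 kg/m^3
v = 2 * R^2 * (rho_p - rho_f) * g / (9 * eta)
v = 2 * (1.61e-07)^2 * 6977 * 9.81 / (9 * 0.00103)
v = 3.82772e-07 m/s = 382.7716 nm/s

382.7716


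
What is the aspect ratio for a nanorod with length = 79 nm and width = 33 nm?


Aspect ratio AR = length / diameter
AR = 79 / 33
AR = 2.39

2.39


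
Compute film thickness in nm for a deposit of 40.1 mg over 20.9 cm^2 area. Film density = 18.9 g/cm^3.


Convert: m = 40.1 mg = 4.0100e-05 kg, A = 20.9 cm^2 = 2.0900e-03 m^2, rho = 18.9 g/cm^3 = 18900 kg/m^3
t = m / (A * rho)
t = 4.0100e-05 / (2.0900e-03 * 18900)
t = 1.0152e-06 m = 1015.2 nm

1015.2


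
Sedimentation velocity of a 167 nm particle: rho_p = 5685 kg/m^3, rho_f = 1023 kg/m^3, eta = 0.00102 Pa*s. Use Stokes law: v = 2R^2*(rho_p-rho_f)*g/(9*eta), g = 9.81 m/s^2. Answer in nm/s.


Radius R = 167/2 nm = 8.35e-08 m
Density difference = 5685 - 1023 = 4662 kg/m^3
v = 2 * R^2 * (rho_p - rho_f) * g / (9 * eta)
v = 2 * (8.35e-08)^2 * 4662 * 9.81 / (9 * 0.00102)
v = 6.94707e-08 m/s = 69.4707 nm/s

69.4707


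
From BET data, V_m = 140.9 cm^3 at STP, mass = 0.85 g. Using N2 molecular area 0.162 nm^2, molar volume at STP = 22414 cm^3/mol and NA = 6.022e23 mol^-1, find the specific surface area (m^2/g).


Number of moles in monolayer = V_m / 22414 = 140.9 / 22414 = 0.00628625
Number of molecules = moles * NA = 0.00628625 * 6.022e23
SA = molecules * sigma / mass
SA = (140.9 / 22414) * 6.022e23 * 0.162e-18 / 0.85
SA = 721.5 m^2/g

721.5


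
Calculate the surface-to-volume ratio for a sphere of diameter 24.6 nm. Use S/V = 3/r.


Radius r = 24.6/2 = 12.3 nm
S/V = 3 / r = 3 / 12.3
S/V = 0.2439 nm^-1

0.2439


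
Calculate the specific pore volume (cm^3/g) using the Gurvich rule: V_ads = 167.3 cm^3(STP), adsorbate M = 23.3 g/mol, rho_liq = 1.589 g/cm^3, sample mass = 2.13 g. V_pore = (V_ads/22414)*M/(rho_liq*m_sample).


Moles adsorbed n = V_ads / 22414 = 167.3 / 22414 = 7.464085e-03 mol
Liquid volume V_liq = n * M / rho_liq = 7.464085e-03 * 23.3 / 1.589 = 0.10945 cm^3
Specific pore volume V_pore = V_liq / m_sample = 0.10945 / 2.13
V_pore = 0.0514 cm^3/g

0.0514


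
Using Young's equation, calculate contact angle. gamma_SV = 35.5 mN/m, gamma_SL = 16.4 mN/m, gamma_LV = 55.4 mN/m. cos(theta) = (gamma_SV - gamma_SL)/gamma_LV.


cos(theta) = (gamma_SV - gamma_SL) / gamma_LV
cos(theta) = (35.5 - 16.4) / 55.4
cos(theta) = 0.344765
theta = arccos(0.344765) = 69.83 degrees

69.83


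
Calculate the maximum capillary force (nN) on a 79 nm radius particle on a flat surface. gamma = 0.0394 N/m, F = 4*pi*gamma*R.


Convert radius: R = 79 nm = 7.9e-08 m
F = 4 * pi * gamma * R
F = 4 * pi * 0.0394 * 7.9e-08
F = 3.91141e-08 N = 39.1141 nN

39.1141


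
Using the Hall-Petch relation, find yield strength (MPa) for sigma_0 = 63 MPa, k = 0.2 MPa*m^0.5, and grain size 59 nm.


d = 59 nm = 5.9e-08 m
sqrt(d) = 0.0002428992
Hall-Petch contribution = k / sqrt(d) = 0.2 / 0.0002428992 = 823.4 MPa
sigma = sigma_0 + k/sqrt(d) = 63 + 823.4 = 886.4 MPa

886.4


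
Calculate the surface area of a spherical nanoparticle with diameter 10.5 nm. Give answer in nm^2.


Radius r = 10.5/2 = 5.25 nm
Surface area SA = 4 * pi * r^2
SA = 4 * pi * (5.25)^2
SA = 346.36 nm^2

346.36


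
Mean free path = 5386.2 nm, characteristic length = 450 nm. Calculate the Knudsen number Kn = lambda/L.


Knudsen number Kn = lambda / L
Kn = 5386.2 / 450
Kn = 11.9693

11.9693


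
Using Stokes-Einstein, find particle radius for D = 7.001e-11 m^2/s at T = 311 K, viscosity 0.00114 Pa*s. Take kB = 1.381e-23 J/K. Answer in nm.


Stokes-Einstein: R = kB*T / (6*pi*eta*D)
R = 1.381e-23 * 311 / (6 * pi * 0.00114 * 7.001e-11)
R = 2.85488e-09 m = 2.85 nm

2.85
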